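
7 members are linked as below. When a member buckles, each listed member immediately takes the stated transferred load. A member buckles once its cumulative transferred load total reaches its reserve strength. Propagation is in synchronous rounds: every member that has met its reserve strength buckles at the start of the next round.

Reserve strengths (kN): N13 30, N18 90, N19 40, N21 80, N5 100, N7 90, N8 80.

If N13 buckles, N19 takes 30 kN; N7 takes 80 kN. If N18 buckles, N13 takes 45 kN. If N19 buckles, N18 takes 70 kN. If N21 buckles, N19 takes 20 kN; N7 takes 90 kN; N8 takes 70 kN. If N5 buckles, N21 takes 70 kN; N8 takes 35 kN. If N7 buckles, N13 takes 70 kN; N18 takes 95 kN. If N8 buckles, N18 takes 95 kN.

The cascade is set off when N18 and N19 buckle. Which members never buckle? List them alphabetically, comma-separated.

Round 1 — N18, N19 buckle (initial).
  N13: +45 → 45 ≥ 30
Round 2 — N13 buckles.
  N7: +80 → 80 < 90
No further bucklings.

N21, N5, N7, N8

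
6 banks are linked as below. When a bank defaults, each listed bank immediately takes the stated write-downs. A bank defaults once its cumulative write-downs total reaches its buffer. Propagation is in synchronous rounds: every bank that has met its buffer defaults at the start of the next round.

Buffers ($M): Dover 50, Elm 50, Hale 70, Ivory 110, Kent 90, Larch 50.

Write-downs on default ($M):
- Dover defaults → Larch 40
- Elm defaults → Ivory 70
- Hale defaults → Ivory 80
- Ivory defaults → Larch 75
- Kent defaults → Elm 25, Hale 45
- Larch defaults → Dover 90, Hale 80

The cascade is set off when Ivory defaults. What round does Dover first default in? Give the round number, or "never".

3

Round 1 — Ivory defaults (initial).
  Larch: +75 → 75 ≥ 50
Round 2 — Larch defaults.
  Dover: +90 → 90 ≥ 50
  Hale: +80 → 80 ≥ 70
Round 3 — Dover, Hale default.
No further defaults.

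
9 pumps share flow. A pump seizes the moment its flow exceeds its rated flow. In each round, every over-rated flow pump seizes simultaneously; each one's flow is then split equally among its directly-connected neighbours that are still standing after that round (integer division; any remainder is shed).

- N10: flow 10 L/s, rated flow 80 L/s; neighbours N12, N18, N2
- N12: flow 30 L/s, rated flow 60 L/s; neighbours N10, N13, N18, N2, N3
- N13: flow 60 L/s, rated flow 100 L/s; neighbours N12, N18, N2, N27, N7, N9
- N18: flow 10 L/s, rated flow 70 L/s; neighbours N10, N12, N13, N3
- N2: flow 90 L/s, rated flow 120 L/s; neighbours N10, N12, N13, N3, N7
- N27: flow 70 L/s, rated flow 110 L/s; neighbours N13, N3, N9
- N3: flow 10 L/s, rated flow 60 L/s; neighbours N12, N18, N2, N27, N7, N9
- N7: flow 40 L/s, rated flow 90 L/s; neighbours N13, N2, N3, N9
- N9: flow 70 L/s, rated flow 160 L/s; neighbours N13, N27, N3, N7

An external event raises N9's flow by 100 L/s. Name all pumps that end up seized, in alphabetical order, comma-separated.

Round 1 — N9 at 170 > 160. N9 seizes.
  N9 sheds 170 L/s to N13, N27, N3, N7: 42 each (2 lost).
    N13: 60+42 = 102 > 100
    N27: 70+42 = 112 > 110
    N3: 10+42 = 52 ≤ 60
    N7: 40+42 = 82 ≤ 90
Round 2 — N13, N27 seize.
  N13 sheds 102 L/s to N12, N18, N2, N7: 25 each (2 lost).
    N12: 30+25 = 55 ≤ 60
    N18: 10+25 = 35 ≤ 70
    N2: 90+25 = 115 ≤ 120
    N7: 82+25 = 107 > 90
  N27 sheds 112 L/s to N3: 112 each.
    N3: 52+112 = 164 > 60
Round 3 — N3, N7 seize.
  N3 sheds 164 L/s to N12, N18, N2: 54 each (2 lost).
    N12: 55+54 = 109 > 60
    N18: 35+54 = 89 > 70
    N2: 115+54 = 169 > 120
  N7 sheds 107 L/s to N2: 107 each.
    N2: 169+107 = 276 > 120
Round 4 — N12, N18, N2 seize.
  N12 sheds 109 L/s to N10: 109 each.
    N10: 10+109 = 119 > 80
  N18 sheds 89 L/s to N10: 89 each.
    N10: 119+89 = 208 > 80
  N2 sheds 276 L/s to N10: 276 each.
    N10: 208+276 = 484 > 80
Round 5 — N10 seizes.
  N10 sheds 484 L/s: no online neighbours, lost.
No further seizures.

N10, N12, N13, N18, N2, N27, N3, N7, N9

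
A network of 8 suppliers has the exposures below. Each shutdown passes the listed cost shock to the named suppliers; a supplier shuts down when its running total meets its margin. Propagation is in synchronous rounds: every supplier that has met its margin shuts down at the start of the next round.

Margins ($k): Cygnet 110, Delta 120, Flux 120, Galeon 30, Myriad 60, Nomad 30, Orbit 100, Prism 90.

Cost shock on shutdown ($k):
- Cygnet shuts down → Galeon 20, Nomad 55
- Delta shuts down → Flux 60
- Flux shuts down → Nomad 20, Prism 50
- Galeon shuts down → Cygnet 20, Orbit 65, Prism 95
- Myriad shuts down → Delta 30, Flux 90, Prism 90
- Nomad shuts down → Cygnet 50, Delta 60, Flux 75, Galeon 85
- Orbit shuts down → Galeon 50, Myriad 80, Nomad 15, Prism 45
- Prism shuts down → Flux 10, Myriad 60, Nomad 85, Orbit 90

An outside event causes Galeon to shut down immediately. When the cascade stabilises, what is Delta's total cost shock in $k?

Round 1 — Galeon shuts down (initial).
  Cygnet: +20 → 20 < 110
  Orbit: +65 → 65 < 100
  Prism: +95 → 95 ≥ 90
Round 2 — Prism shuts down.
  Flux: +10 → 10 < 120
  Myriad: +60 → 60 ≥ 60
  Nomad: +85 → 85 ≥ 30
  Orbit: +90 → 155 ≥ 100
Round 3 — Myriad, Nomad, Orbit shut down.
  Cygnet: +50 → 70 < 110
  Delta: +30+60 → 90 < 120
  Flux: +90+75 → 175 ≥ 120
Round 4 — Flux shuts down.
No further shutdowns.

90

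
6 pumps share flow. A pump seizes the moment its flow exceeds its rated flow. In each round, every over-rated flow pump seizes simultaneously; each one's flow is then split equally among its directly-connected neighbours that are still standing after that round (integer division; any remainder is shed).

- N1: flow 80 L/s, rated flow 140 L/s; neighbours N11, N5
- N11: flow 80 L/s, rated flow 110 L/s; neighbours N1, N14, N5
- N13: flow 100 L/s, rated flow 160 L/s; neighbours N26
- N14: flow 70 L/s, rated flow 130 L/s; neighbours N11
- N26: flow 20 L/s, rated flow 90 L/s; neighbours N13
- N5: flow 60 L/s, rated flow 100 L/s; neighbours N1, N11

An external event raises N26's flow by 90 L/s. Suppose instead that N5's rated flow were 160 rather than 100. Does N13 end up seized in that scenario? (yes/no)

With N5's rated flow at 160:
Round 1 — N26 at 110 > 90. N26 seizes.
  N26 sheds 110 L/s to N13: 110 each.
    N13: 100+110 = 210 > 160
Round 2 — N13 seizes.
  N13 sheds 210 L/s: no online neighbours, lost.
No further seizures.

yes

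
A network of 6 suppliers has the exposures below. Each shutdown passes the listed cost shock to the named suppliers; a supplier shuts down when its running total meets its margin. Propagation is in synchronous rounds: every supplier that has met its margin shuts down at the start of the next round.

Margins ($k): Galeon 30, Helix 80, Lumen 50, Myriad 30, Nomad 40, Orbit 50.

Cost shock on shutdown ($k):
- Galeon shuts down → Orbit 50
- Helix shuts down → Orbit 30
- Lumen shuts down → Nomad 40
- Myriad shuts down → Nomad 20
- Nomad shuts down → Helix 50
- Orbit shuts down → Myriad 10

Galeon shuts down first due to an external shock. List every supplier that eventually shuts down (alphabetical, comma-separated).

Round 1 — Galeon shuts down (initial).
  Orbit: +50 → 50 ≥ 50
Round 2 — Orbit shuts down.
  Myriad: +10 → 10 < 30
No further shutdowns.

Galeon, Orbit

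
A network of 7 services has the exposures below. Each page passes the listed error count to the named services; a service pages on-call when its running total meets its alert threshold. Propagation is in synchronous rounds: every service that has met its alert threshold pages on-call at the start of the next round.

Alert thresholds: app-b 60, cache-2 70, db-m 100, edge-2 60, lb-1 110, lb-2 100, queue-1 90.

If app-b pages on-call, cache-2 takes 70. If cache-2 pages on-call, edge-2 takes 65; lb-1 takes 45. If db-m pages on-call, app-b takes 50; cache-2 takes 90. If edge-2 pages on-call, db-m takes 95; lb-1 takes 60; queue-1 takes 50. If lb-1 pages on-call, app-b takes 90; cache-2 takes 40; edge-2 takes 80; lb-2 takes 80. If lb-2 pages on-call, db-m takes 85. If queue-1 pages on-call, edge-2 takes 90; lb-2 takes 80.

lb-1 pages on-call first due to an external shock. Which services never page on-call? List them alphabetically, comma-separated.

db-m, lb-2, queue-1

Round 1 — lb-1 pages on-call (initial).
  app-b: +90 → 90 ≥ 60
  cache-2: +40 → 40 < 70
  edge-2: +80 → 80 ≥ 60
  lb-2: +80 → 80 < 100
Round 2 — app-b, edge-2 page on-call.
  cache-2: +70 → 110 ≥ 70
  db-m: +95 → 95 < 100
  queue-1: +50 → 50 < 90
Round 3 — cache-2 pages on-call.
No further pages.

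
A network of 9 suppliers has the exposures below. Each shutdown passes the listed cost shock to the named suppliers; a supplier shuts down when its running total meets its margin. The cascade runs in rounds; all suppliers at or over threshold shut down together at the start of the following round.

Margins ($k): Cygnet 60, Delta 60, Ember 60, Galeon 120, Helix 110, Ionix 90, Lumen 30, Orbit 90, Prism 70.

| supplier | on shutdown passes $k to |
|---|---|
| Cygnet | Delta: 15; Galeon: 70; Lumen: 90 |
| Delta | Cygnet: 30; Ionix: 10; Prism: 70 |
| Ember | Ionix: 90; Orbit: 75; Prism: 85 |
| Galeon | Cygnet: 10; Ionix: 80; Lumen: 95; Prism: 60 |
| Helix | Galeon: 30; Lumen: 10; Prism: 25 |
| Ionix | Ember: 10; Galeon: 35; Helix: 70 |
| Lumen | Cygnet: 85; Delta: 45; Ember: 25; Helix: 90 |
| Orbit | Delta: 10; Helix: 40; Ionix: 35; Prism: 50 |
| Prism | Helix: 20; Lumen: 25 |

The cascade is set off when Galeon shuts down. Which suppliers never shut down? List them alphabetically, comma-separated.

Round 1 — Galeon shuts down (initial).
  Cygnet: +10 → 10 < 60
  Ionix: +80 → 80 < 90
  Lumen: +95 → 95 ≥ 30
  Prism: +60 → 60 < 70
Round 2 — Lumen shuts down.
  Cygnet: +85 → 95 ≥ 60
  Delta: +45 → 45 < 60
  Ember: +25 → 25 < 60
  Helix: +90 → 90 < 110
Round 3 — Cygnet shuts down.
  Delta: +15 → 60 ≥ 60
Round 4 — Delta shuts down.
  Ionix: +10 → 90 ≥ 90
  Prism: +70 → 130 ≥ 70
Round 5 — Ionix, Prism shut down.
  Ember: +10 → 35 < 60
  Helix: +70+20 → 180 ≥ 110
Round 6 — Helix shuts down.
No further shutdowns.

Ember, Orbit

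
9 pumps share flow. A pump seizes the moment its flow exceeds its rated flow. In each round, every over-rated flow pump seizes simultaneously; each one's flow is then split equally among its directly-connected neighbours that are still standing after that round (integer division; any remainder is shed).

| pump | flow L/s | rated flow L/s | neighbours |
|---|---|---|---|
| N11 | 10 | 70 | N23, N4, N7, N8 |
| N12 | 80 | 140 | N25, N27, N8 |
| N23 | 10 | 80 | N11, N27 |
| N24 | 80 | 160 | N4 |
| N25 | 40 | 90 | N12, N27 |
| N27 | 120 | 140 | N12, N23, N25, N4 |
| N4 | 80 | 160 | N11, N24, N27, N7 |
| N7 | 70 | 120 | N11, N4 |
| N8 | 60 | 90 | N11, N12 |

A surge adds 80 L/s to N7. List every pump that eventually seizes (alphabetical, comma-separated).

Round 1 — N7 at 150 > 120. N7 seizes.
  N7 sheds 150 L/s to N11, N4: 75 each.
    N11: 10+75 = 85 > 70
    N4: 80+75 = 155 ≤ 160
Round 2 — N11 seizes.
  N11 sheds 85 L/s to N23, N4, N8: 28 each (1 lost).
    N23: 10+28 = 38 ≤ 80
    N4: 155+28 = 183 > 160
    N8: 60+28 = 88 ≤ 90
Round 3 — N4 seizes.
  N4 sheds 183 L/s to N24, N27: 91 each (1 lost).
    N24: 80+91 = 171 > 160
    N27: 120+91 = 211 > 140
Round 4 — N24, N27 seize.
  N24 sheds 171 L/s: no online neighbours, lost.
  N27 sheds 211 L/s to N12, N23, N25: 70 each (1 lost).
    N12: 80+70 = 150 > 140
    N23: 38+70 = 108 > 80
    N25: 40+70 = 110 > 90
Round 5 — N12, N23, N25 seize.
  N12 sheds 150 L/s to N8: 150 each.
    N8: 88+150 = 238 > 90
  N23 sheds 108 L/s: no online neighbours, lost.
  N25 sheds 110 L/s: no online neighbours, lost.
Round 6 — N8 seizes.
  N8 sheds 238 L/s: no online neighbours, lost.
No further seizures.

N11, N12, N23, N24, N25, N27, N4, N7, N8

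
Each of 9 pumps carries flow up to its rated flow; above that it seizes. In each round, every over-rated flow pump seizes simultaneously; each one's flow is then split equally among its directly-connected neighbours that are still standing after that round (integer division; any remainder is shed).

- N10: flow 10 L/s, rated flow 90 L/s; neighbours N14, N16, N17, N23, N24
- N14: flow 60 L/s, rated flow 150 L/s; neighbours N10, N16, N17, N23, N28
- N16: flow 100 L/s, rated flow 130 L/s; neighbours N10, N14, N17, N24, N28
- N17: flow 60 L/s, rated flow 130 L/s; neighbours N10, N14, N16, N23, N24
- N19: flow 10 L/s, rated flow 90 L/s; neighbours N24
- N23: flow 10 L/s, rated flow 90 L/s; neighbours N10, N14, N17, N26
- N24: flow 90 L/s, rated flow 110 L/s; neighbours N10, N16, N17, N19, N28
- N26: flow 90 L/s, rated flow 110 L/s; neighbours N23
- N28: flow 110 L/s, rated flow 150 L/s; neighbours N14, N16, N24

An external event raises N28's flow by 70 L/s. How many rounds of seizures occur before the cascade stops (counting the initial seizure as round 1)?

Round 1 — N28 at 180 > 150. N28 seizes.
  N28 sheds 180 L/s to N14, N16, N24: 60 each.
    N14: 60+60 = 120 ≤ 150
    N16: 100+60 = 160 > 130
    N24: 90+60 = 150 > 110
Round 2 — N16, N24 seize.
  N16 sheds 160 L/s to N10, N14, N17: 53 each (1 lost).
    N10: 10+53 = 63 ≤ 90
    N14: 120+53 = 173 > 150
    N17: 60+53 = 113 ≤ 130
  N24 sheds 150 L/s to N10, N17, N19: 50 each.
    N10: 63+50 = 113 > 90
    N17: 113+50 = 163 > 130
    N19: 10+50 = 60 ≤ 90
Round 3 — N10, N14, N17 seize.
  N10 sheds 113 L/s to N23: 113 each.
    N23: 10+113 = 123 > 90
  N14 sheds 173 L/s to N23: 173 each.
    N23: 123+173 = 296 > 90
  N17 sheds 163 L/s to N23: 163 each.
    N23: 296+163 = 459 > 90
Round 4 — N23 seizes.
  N23 sheds 459 L/s to N26: 459 each.
    N26: 90+459 = 549 > 110
Round 5 — N26 seizes.
  N26 sheds 549 L/s: no online neighbours, lost.
No further seizures.

5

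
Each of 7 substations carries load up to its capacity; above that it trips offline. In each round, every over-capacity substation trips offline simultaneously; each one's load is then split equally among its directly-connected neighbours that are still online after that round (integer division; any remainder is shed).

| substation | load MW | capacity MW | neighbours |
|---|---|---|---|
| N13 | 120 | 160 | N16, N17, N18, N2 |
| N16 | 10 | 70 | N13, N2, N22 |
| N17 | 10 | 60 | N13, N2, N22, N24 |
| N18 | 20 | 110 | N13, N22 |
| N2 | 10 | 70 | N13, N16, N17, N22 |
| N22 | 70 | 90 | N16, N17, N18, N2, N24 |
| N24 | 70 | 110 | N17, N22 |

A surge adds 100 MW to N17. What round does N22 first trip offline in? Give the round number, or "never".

2

Round 1 — N17 at 110 > 60. N17 trips offline.
  N17 sheds 110 MW to N13, N2, N22, N24: 27 each (2 lost).
    N13: 120+27 = 147 ≤ 160
    N2: 10+27 = 37 ≤ 70
    N22: 70+27 = 97 > 90
    N24: 70+27 = 97 ≤ 110
Round 2 — N22 trips offline.
  N22 sheds 97 MW to N16, N18, N2, N24: 24 each (1 lost).
    N16: 10+24 = 34 ≤ 70
    N18: 20+24 = 44 ≤ 110
    N2: 37+24 = 61 ≤ 70
    N24: 97+24 = 121 > 110
Round 3 — N24 trips offline.
  N24 sheds 121 MW: no online neighbours, lost.
No further trips.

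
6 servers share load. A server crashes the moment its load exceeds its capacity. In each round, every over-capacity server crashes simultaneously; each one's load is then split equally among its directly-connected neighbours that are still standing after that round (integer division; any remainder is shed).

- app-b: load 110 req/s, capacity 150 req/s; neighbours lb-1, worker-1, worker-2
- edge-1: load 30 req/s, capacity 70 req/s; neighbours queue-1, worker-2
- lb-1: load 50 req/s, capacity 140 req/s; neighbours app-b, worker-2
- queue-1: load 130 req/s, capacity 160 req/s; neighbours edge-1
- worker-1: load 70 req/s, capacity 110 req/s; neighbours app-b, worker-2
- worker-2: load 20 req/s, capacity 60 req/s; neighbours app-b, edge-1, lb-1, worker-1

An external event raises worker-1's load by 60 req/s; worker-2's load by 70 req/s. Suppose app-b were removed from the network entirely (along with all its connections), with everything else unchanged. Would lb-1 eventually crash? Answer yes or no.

no

With app-b removed:
Round 1 — worker-1 at 130 > 110; worker-2 at 90 > 60. worker-1, worker-2 crash.
  worker-1 sheds 130 req/s: no online neighbours, lost.
  worker-2 sheds 90 req/s to edge-1, lb-1: 45 each.
    edge-1: 30+45 = 75 > 70
    lb-1: 50+45 = 95 ≤ 140
Round 2 — edge-1 crashes.
  edge-1 sheds 75 req/s to queue-1: 75 each.
    queue-1: 130+75 = 205 > 160
Round 3 — queue-1 crashes.
  queue-1 sheds 205 req/s: no online neighbours, lost.
No further crashes.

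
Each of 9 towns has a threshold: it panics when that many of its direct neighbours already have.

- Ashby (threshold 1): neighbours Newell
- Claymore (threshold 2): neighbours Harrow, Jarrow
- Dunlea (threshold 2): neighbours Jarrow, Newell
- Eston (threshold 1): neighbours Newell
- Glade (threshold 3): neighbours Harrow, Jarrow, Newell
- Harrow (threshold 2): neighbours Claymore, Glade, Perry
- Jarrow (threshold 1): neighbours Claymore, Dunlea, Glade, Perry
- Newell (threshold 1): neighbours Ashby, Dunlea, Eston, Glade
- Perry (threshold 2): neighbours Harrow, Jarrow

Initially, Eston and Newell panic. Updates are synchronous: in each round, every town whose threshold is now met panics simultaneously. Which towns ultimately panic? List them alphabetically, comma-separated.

Ashby, Eston, Newell

Round 1 — Eston, Newell panic (initial).
Round 2 — checking thresholds:
  Ashby: 1 of 1 neighbours ≥ 1, panics.
  Dunlea: 1 of 2 neighbours < 2, not yet.
  Glade: 1 of 3 neighbours < 3, not yet.
Round 3 — no new panics; cascade stops.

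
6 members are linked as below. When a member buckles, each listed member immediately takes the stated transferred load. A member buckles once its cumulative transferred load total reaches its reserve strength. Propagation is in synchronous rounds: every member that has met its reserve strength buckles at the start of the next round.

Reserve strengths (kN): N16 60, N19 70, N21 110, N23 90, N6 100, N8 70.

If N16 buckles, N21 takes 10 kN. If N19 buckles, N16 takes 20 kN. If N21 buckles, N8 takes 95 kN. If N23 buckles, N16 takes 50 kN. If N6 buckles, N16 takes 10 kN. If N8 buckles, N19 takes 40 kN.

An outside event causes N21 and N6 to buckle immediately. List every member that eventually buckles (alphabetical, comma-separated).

Round 1 — N21, N6 buckle (initial).
  N16: +10 → 10 < 60
  N8: +95 → 95 ≥ 70
Round 2 — N8 buckles.
  N19: +40 → 40 < 70
No further bucklings.

N21, N6, N8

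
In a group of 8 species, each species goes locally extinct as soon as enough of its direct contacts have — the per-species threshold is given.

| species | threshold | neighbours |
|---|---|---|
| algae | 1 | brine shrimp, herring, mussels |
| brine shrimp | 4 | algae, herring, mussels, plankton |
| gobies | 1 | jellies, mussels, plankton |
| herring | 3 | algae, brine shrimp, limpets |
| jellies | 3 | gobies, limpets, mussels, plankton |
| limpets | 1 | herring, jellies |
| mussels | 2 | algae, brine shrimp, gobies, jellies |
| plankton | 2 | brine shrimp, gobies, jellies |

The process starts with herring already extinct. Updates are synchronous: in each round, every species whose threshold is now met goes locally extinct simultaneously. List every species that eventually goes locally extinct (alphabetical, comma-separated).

algae, herring, limpets

Round 1 — herring goes locally extinct (initial).
Round 2 — checking thresholds:
  algae: 1 of 3 neighbours ≥ 1, goes locally extinct.
  brine shrimp: 1 of 4 neighbours < 4, holds.
  limpets: 1 of 2 neighbours ≥ 1, goes locally extinct.
Round 3 — no new extinctions; cascade stops.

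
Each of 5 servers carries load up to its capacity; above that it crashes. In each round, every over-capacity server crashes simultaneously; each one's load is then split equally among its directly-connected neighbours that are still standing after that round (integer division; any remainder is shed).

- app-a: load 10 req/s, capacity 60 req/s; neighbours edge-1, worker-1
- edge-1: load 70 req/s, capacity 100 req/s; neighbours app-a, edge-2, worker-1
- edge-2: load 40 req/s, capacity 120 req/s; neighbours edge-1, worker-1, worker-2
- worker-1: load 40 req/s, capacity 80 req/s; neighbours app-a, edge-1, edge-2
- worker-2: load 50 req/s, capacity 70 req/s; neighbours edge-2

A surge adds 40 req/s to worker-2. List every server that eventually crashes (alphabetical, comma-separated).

app-a, edge-1, edge-2, worker-1, worker-2

Round 1 — worker-2 at 90 > 70. worker-2 crashes.
  worker-2 sheds 90 req/s to edge-2: 90 each.
    edge-2: 40+90 = 130 > 120
Round 2 — edge-2 crashes.
  edge-2 sheds 130 req/s to edge-1, worker-1: 65 each.
    edge-1: 70+65 = 135 > 100
    worker-1: 40+65 = 105 > 80
Round 3 — edge-1, worker-1 crash.
  edge-1 sheds 135 req/s to app-a: 135 each.
    app-a: 10+135 = 145 > 60
  worker-1 sheds 105 req/s to app-a: 105 each.
    app-a: 145+105 = 250 > 60
Round 4 — app-a crashes.
  app-a sheds 250 req/s: no online neighbours, lost.
No further crashes.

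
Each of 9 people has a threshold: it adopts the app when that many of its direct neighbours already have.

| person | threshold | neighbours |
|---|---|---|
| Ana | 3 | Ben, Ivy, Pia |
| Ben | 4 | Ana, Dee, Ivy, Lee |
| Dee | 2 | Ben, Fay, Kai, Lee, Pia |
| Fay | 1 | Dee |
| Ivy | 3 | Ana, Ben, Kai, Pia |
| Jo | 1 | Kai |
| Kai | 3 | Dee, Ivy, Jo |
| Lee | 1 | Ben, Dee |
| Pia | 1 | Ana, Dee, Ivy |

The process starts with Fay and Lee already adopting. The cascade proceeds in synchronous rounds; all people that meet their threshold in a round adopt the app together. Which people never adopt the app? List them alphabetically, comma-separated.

Round 1 — Fay, Lee adopt the app (initial).
Round 2 — checking thresholds:
  Ben: 1 of 4 neighbours < 4, below threshold.
  Dee: 2 of 5 neighbours ≥ 2, adopts the app.
Round 3 — checking thresholds:
  Ben: 2 of 4 neighbours < 4, below threshold.
  Kai: 1 of 3 neighbours < 3, below threshold.
  Pia: 1 of 3 neighbours ≥ 1, adopts the app.
Round 4 — no new adoptions; cascade stops.

Ana, Ben, Ivy, Jo, Kai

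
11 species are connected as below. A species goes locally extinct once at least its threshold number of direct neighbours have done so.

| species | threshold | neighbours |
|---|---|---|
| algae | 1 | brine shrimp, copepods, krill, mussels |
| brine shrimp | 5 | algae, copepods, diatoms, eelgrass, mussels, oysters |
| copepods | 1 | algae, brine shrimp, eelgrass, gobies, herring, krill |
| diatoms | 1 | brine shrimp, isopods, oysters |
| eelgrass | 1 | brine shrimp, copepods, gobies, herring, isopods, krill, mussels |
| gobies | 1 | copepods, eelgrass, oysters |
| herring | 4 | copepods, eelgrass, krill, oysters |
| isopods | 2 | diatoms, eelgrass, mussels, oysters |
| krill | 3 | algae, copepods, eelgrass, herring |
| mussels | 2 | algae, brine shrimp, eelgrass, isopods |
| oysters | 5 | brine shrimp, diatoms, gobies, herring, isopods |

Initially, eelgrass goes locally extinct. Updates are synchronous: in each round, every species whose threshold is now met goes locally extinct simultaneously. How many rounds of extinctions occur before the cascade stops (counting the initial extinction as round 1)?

Round 1 — eelgrass goes locally extinct (initial).
Round 2 — checking thresholds:
  brine shrimp: 1 of 6 neighbours < 5, not yet.
  copepods: 1 of 6 neighbours ≥ 1, goes locally extinct.
  gobies: 1 of 3 neighbours ≥ 1, goes locally extinct.
  herring: 1 of 4 neighbours < 4, not yet.
  isopods: 1 of 4 neighbours < 2, not yet.
  krill: 1 of 4 neighbours < 3, not yet.
  mussels: 1 of 4 neighbours < 2, not yet.
Round 3 — checking thresholds:
  algae: 1 of 4 neighbours ≥ 1, goes locally extinct.
  brine shrimp: 2 of 6 neighbours < 5, not yet.
  herring: 2 of 4 neighbours < 4, not yet.
  isopods: 1 of 4 neighbours < 2, not yet.
  krill: 2 of 4 neighbours < 3, not yet.
  mussels: 1 of 4 neighbours < 2, not yet.
  oysters: 1 of 5 neighbours < 5, not yet.
Round 4 — checking thresholds:
  brine shrimp: 3 of 6 neighbours < 5, not yet.
  herring: 2 of 4 neighbours < 4, not yet.
  isopods: 1 of 4 neighbours < 2, not yet.
  krill: 3 of 4 neighbours ≥ 3, goes locally extinct.
  mussels: 2 of 4 neighbours ≥ 2, goes locally extinct.
  oysters: 1 of 5 neighbours < 5, not yet.
Round 5 — checking thresholds:
  brine shrimp: 4 of 6 neighbours < 5, not yet.
  herring: 3 of 4 neighbours < 4, not yet.
  isopods: 2 of 4 neighbours ≥ 2, goes locally extinct.
  oysters: 1 of 5 neighbours < 5, not yet.
Round 6 — checking thresholds:
  brine shrimp: 4 of 6 neighbours < 5, not yet.
  diatoms: 1 of 3 neighbours ≥ 1, goes locally extinct.
  herring: 3 of 4 neighbours < 4, not yet.
  oysters: 2 of 5 neighbours < 5, not yet.
Round 7 — checking thresholds:
  brine shrimp: 5 of 6 neighbours ≥ 5, goes locally extinct.
  herring: 3 of 4 neighbours < 4, not yet.
  oysters: 3 of 5 neighbours < 5, not yet.
Round 8 — no new extinctions; cascade stops.

7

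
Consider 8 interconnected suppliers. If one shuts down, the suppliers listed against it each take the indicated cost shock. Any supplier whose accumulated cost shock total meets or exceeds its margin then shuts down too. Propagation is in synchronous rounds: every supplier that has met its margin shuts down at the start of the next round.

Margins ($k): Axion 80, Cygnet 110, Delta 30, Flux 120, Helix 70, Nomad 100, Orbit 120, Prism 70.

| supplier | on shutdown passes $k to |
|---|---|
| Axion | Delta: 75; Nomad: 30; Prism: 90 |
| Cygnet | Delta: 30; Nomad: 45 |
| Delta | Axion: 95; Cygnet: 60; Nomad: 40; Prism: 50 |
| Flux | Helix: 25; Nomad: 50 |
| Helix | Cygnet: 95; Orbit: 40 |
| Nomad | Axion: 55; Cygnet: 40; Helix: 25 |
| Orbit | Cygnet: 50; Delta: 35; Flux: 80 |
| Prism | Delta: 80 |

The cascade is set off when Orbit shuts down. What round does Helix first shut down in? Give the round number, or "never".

never

Round 1 — Orbit shuts down (initial).
  Cygnet: +50 → 50 < 110
  Delta: +35 → 35 ≥ 30
  Flux: +80 → 80 < 120
Round 2 — Delta shuts down.
  Axion: +95 → 95 ≥ 80
  Cygnet: +60 → 110 ≥ 110
  Nomad: +40 → 40 < 100
  Prism: +50 → 50 < 70
Round 3 — Axion, Cygnet shut down.
  Nomad: +30+45 → 115 ≥ 100
  Prism: +90 → 140 ≥ 70
Round 4 — Nomad, Prism shut down.
  Helix: +25 → 25 < 70
No further shutdowns.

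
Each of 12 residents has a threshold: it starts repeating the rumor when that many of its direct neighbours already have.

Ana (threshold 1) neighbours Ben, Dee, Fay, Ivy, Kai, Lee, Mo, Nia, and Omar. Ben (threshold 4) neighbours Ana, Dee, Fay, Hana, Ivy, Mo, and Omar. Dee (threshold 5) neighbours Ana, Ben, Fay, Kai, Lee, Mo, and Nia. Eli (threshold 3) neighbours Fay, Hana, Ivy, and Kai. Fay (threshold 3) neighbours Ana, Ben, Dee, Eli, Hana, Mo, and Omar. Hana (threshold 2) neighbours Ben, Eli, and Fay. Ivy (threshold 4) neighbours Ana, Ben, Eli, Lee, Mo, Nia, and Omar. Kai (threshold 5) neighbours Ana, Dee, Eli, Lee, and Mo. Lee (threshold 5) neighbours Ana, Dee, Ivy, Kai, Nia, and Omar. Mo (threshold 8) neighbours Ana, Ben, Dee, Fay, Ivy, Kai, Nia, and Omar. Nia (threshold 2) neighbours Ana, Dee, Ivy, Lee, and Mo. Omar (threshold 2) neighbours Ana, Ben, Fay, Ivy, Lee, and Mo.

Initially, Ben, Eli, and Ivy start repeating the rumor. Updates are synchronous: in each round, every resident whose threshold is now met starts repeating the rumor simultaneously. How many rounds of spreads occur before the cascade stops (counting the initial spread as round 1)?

3

Round 1 — Ben, Eli, Ivy start repeating the rumor (initial).
Round 2 — checking thresholds:
  Ana: 2 of 9 neighbours ≥ 1, starts repeating the rumor.
  Dee: 1 of 7 neighbours < 5, not yet.
  Fay: 2 of 7 neighbours < 3, not yet.
  Hana: 2 of 3 neighbours ≥ 2, starts repeating the rumor.
  Kai: 1 of 5 neighbours < 5, not yet.
  Lee: 1 of 6 neighbours < 5, not yet.
  Mo: 2 of 8 neighbours < 8, not yet.
  Nia: 1 of 5 neighbours < 2, not yet.
  Omar: 2 of 6 neighbours ≥ 2, starts repeating the rumor.
Round 3 — checking thresholds:
  Dee: 2 of 7 neighbours < 5, not yet.
  Fay: 5 of 7 neighbours ≥ 3, starts repeating the rumor.
  Kai: 2 of 5 neighbours < 5, not yet.
  Lee: 3 of 6 neighbours < 5, not yet.
  Mo: 4 of 8 neighbours < 8, not yet.
  Nia: 2 of 5 neighbours ≥ 2, starts repeating the rumor.
Round 4 — no new spreads; cascade stops.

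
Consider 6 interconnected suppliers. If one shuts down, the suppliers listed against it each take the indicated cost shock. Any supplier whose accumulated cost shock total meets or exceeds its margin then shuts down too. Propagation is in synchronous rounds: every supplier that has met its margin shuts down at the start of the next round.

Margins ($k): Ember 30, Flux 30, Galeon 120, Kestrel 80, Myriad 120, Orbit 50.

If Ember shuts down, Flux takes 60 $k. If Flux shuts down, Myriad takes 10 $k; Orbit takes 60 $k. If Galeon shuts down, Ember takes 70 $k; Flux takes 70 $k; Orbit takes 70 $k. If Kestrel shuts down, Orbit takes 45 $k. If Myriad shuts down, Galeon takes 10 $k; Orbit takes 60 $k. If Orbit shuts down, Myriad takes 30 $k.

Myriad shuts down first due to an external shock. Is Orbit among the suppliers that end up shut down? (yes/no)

yes

Round 1 — Myriad shuts down (initial).
  Galeon: +10 → 10 < 120
  Orbit: +60 → 60 ≥ 50
Round 2 — Orbit shuts down.
No further shutdowns.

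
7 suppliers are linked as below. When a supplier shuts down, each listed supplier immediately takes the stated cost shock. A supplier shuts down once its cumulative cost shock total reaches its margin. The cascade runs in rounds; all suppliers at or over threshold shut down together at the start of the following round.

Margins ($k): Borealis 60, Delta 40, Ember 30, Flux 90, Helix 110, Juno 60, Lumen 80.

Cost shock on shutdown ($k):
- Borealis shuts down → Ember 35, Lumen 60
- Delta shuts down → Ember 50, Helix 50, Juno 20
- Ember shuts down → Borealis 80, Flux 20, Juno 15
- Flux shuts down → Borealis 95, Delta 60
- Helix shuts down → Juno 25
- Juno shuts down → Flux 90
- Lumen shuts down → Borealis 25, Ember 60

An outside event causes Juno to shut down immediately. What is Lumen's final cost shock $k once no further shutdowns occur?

60

Round 1 — Juno shuts down (initial).
  Flux: +90 → 90 ≥ 90
Round 2 — Flux shuts down.
  Borealis: +95 → 95 ≥ 60
  Delta: +60 → 60 ≥ 40
Round 3 — Borealis, Delta shut down.
  Ember: +35+50 → 85 ≥ 30
  Helix: +50 → 50 < 110
  Lumen: +60 → 60 < 80
Round 4 — Ember shuts down.
No further shutdowns.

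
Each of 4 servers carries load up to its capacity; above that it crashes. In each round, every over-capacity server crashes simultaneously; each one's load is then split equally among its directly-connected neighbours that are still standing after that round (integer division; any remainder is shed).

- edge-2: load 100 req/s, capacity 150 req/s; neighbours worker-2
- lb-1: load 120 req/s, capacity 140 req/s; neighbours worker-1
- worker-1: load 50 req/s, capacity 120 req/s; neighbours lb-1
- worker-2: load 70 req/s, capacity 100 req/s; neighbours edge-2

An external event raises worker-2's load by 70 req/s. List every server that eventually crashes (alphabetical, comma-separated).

edge-2, worker-2

Round 1 — worker-2 at 140 > 100. worker-2 crashes.
  worker-2 sheds 140 req/s to edge-2: 140 each.
    edge-2: 100+140 = 240 > 150
Round 2 — edge-2 crashes.
  edge-2 sheds 240 req/s: no online neighbours, lost.
No further crashes.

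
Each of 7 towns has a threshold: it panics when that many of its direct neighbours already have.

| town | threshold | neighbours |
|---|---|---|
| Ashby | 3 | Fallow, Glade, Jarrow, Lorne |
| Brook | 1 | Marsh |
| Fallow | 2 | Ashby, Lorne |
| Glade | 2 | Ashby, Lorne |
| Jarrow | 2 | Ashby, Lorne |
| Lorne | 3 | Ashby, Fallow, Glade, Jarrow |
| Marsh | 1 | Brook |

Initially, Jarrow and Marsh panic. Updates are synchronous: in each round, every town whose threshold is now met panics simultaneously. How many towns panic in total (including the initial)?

Round 1 — Jarrow, Marsh panic (initial).
Round 2 — checking thresholds:
  Ashby: 1 of 4 neighbours < 3, holds.
  Brook: 1 of 1 neighbours ≥ 1, panics.
  Lorne: 1 of 4 neighbours < 3, holds.
Round 3 — no new panics; cascade stops.

3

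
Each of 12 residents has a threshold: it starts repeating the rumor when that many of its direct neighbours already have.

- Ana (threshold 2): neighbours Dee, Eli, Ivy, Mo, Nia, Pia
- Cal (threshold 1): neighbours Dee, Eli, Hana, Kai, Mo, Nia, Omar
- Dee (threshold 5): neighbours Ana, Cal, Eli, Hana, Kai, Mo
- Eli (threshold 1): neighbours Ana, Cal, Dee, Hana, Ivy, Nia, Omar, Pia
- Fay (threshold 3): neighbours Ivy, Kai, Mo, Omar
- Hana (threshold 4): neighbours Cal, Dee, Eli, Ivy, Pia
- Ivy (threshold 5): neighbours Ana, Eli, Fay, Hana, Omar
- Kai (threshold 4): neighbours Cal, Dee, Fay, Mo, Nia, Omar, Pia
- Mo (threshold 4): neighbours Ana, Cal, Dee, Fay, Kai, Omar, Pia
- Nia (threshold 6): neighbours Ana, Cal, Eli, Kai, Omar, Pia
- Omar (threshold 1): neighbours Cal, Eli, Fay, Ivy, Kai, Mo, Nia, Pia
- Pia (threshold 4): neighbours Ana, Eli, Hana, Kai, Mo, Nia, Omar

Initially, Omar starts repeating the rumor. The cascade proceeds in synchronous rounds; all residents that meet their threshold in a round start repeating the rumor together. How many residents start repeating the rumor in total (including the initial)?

3

Round 1 — Omar starts repeating the rumor (initial).
Round 2 — checking thresholds:
  Cal: 1 of 7 neighbours ≥ 1, starts repeating the rumor.
  Eli: 1 of 8 neighbours ≥ 1, starts repeating the rumor.
  Fay: 1 of 4 neighbours < 3, below threshold.
  Ivy: 1 of 5 neighbours < 5, below threshold.
  Kai: 1 of 7 neighbours < 4, below threshold.
  Mo: 1 of 7 neighbours < 4, below threshold.
  Nia: 1 of 6 neighbours < 6, below threshold.
  Pia: 1 of 7 neighbours < 4, below threshold.
Round 3 — no new spreads; cascade stops.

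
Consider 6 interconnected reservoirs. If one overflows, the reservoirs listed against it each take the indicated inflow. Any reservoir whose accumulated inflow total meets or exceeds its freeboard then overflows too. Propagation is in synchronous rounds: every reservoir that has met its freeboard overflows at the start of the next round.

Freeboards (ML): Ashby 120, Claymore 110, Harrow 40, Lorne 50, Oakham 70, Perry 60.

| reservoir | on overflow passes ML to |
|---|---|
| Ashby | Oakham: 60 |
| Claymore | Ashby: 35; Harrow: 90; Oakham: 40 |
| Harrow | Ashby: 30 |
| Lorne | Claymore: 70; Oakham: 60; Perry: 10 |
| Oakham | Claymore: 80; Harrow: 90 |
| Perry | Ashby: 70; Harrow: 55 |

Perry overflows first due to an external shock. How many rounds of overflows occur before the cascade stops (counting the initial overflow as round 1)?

Round 1 — Perry overflows (initial).
  Ashby: +70 → 70 < 120
  Harrow: +55 → 55 ≥ 40
Round 2 — Harrow overflows.
  Ashby: +30 → 100 < 120
No further overflows.

2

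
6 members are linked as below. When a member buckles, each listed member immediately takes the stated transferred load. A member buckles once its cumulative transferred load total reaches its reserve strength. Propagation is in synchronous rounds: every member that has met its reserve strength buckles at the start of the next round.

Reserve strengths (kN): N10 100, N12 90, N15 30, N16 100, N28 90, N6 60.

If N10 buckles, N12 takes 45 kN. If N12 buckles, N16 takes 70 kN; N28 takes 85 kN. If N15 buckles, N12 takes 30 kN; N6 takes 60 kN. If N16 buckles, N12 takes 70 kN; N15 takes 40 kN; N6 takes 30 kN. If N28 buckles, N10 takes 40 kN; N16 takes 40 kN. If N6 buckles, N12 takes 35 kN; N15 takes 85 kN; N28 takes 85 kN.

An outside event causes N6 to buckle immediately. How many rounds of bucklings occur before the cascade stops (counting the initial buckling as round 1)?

Round 1 — N6 buckles (initial).
  N12: +35 → 35 < 90
  N15: +85 → 85 ≥ 30
  N28: +85 → 85 < 90
Round 2 — N15 buckles.
  N12: +30 → 65 < 90
No further bucklings.

2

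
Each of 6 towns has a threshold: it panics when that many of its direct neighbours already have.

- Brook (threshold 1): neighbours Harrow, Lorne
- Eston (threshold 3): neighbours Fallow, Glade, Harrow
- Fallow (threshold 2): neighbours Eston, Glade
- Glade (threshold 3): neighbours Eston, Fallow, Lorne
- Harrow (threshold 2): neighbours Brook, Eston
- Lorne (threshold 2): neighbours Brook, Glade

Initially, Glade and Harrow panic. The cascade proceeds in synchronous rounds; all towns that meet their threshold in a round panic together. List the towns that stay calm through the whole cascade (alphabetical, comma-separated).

Eston, Fallow

Round 1 — Glade, Harrow panic (initial).
Round 2 — checking thresholds:
  Brook: 1 of 2 neighbours ≥ 1, panics.
  Eston: 2 of 3 neighbours < 3, below threshold.
  Fallow: 1 of 2 neighbours < 2, below threshold.
  Lorne: 1 of 2 neighbours < 2, below threshold.
Round 3 — checking thresholds:
  Eston: 2 of 3 neighbours < 3, below threshold.
  Fallow: 1 of 2 neighbours < 2, below threshold.
  Lorne: 2 of 2 neighbours ≥ 2, panics.
Round 4 — no new panics; cascade stops.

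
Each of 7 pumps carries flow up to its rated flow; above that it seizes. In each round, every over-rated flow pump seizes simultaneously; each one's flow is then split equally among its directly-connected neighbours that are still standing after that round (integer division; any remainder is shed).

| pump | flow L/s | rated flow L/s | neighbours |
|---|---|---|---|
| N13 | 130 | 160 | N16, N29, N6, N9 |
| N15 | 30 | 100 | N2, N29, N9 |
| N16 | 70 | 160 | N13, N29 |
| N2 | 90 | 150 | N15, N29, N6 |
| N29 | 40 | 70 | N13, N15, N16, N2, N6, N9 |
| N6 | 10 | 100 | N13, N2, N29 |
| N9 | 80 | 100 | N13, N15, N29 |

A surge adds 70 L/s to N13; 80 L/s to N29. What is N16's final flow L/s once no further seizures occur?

Round 1 — N13 at 200 > 160; N29 at 120 > 70. N13, N29 seize.
  N13 sheds 200 L/s to N16, N6, N9: 66 each (2 lost).
    N16: 70+66 = 136 ≤ 160
    N6: 10+66 = 76 ≤ 100
    N9: 80+66 = 146 > 100
  N29 sheds 120 L/s to N15, N16, N2, N6, N9: 24 each.
    N15: 30+24 = 54 ≤ 100
    N16: 136+24 = 160 ≤ 160
    N2: 90+24 = 114 ≤ 150
    N6: 76+24 = 100 ≤ 100
    N9: 146+24 = 170 > 100
Round 2 — N9 seizes.
  N9 sheds 170 L/s to N15: 170 each.
    N15: 54+170 = 224 > 100
Round 3 — N15 seizes.
  N15 sheds 224 L/s to N2: 224 each.
    N2: 114+224 = 338 > 150
Round 4 — N2 seizes.
  N2 sheds 338 L/s to N6: 338 each.
    N6: 100+338 = 438 > 100
Round 5 — N6 seizes.
  N6 sheds 438 L/s: no online neighbours, lost.
No further seizures.

160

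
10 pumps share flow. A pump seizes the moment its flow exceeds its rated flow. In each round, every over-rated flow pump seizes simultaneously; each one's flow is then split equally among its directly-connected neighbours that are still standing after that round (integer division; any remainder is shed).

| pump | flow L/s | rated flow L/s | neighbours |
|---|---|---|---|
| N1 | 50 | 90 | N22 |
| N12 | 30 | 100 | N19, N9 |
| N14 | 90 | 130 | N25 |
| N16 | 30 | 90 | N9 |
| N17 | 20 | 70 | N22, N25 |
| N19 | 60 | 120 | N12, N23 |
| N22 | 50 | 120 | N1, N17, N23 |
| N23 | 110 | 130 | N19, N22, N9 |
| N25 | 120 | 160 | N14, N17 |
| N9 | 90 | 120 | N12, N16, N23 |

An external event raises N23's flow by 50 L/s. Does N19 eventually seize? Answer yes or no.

yes

Round 1 — N23 at 160 > 130. N23 seizes.
  N23 sheds 160 L/s to N19, N22, N9: 53 each (1 lost).
    N19: 60+53 = 113 ≤ 120
    N22: 50+53 = 103 ≤ 120
    N9: 90+53 = 143 > 120
Round 2 — N9 seizes.
  N9 sheds 143 L/s to N12, N16: 71 each (1 lost).
    N12: 30+71 = 101 > 100
    N16: 30+71 = 101 > 90
Round 3 — N12, N16 seize.
  N12 sheds 101 L/s to N19: 101 each.
    N19: 113+101 = 214 > 120
  N16 sheds 101 L/s: no online neighbours, lost.
Round 4 — N19 seizes.
  N19 sheds 214 L/s: no online neighbours, lost.
No further seizures.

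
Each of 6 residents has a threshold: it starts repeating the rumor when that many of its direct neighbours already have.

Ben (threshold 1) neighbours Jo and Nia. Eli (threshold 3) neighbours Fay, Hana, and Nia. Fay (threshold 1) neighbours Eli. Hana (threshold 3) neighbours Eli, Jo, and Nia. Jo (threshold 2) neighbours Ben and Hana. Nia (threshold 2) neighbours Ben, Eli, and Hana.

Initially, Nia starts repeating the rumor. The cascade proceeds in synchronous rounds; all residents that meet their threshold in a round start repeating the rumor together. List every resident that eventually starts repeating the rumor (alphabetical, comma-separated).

Round 1 — Nia starts repeating the rumor (initial).
Round 2 — checking thresholds:
  Ben: 1 of 2 neighbours ≥ 1, starts repeating the rumor.
  Eli: 1 of 3 neighbours < 3, not yet.
  Hana: 1 of 3 neighbours < 3, not yet.
Round 3 — no new spreads; cascade stops.

Ben, Nia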